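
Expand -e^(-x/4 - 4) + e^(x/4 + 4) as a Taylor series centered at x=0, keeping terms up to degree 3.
x^3·(e^(-4)/384 + e^(4)/384) + x^2·(-e^(-4)/32 + e^(4)/32) + x·(e^(-4)/4 + e^(4)/4) - e^(-4) + e^(4)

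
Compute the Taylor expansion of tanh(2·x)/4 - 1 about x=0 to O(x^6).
16·x^5/15 - 2·x^3/3 + x/2 - 1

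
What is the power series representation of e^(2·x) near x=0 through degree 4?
2·x^4/3 + 4·x^3/3 + 2·x^2 + 2·x + 1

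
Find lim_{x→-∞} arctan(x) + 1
Evaluate the dominant behaviour as x → -∞; each term tends to a finite value or vanishes.
Limit = 1 - π/2.

Final answer: 1 - π/2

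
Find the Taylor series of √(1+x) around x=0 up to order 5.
7·x^5/256 - 5·x^4/128 + x^3/16 - x^2/8 + x/2 + 1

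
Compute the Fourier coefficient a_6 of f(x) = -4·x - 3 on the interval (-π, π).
a_6 = (1/π) ∫_{-π}^{π} f(x)·cos(6x) dx.
Evaluate the integral (use parity and integration by parts as needed): a_6 = 0.

Final answer: 0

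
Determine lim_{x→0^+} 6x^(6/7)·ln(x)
This is a 0·∞ indeterminate form at x → 0⁺.
Rewrite the product as 6·ln(x) / x^(-6/7) and apply L'Hôpital, or use the standard hierarchy x^(-6/7) ≫ |ln x| as x → 0⁺.
The indeterminate product → 0, so the limit = 0.

Final answer: 0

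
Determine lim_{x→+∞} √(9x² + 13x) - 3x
As x → +∞: multiply by the conjugate to get (13x)/(√(9x²+13x)+3x); the denominator ~ 6x, so the limit is 13/6.
Limit = 13/6.

Final answer: 13/6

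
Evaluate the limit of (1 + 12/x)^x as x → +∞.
As x → +∞: this is the defining limit (1 + 12/x)^x → e^12.
Limit = e^(12).

Final answer: e^(12)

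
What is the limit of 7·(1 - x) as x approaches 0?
Direct substitution at x = 0 gives 7.

Final answer: 7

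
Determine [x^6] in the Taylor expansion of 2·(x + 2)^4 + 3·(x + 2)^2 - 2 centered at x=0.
Expand to order 6: 2·(x + 2)^4 + 3·(x + 2)^2 - 2 = 2·x^4 + 16·x^3 + 51·x^2 + 76·x + 42 + O(x^7).
The coefficient of x^6 is 0.

Final answer: 0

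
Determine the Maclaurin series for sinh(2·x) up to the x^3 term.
4·x^3/3 + 2·x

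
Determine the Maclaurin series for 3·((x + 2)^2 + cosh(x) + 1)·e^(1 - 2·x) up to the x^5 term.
-61·e·x^5/20 + 41·e·x^4/8 - 9·e·x^3 + 33·e·x^2/2 - 24·e·x + 18·e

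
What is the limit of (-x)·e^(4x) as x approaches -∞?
This is a 0·∞ indeterminate form at x → -∞.
Rewrite the product as (-x) / e^(-4x) (an ∞/∞ form) and apply L'Hôpital, or use the standard hierarchy e^(4|x|) ≫ |(-x)| as x → -∞.
The indeterminate product → 0, so the limit = 0.

Final answer: 0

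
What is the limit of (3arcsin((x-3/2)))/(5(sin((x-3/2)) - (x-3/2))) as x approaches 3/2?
Both numerator and denominator → 0 as x → 3/2; this is a 0/0 indeterminate form.
Expand each to leading order near x = 3/2: numerator ~ 3·(x - 3/2), denominator ~ -5·(x - 3/2)^3/6.
The limit of the ratio is -∞.

Final answer: -∞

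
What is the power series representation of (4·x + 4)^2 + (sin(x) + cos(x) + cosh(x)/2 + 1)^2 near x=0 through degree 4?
x^4/24 - 4·x^3/3 + 63·x^2/4 + 37·x + 89/4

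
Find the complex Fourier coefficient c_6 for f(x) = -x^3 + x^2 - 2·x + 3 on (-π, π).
Compute the real Fourier coefficients first: a_6 = 1/9, b_6 = 11/18 + π^2/3.
Then c_6 = (a_6 − i·b_6)/2 = 1/18 - i·π^2/6 - 11·i/36.

Final answer: 1/18 - i·π^2/6 - 11·i/36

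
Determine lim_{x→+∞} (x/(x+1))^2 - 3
As x → +∞: x/(x+1) = 1/(1 + 1/x) → 1, and the 2nd power of a limit-1 base also → 1; with the additive constant, 1 - 3 = -2.
Limit = -2.

Final answer: -2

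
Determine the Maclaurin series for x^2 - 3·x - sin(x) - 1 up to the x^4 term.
x^3/6 + x^2 - 4·x - 1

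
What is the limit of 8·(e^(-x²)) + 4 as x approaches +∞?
Evaluate the dominant behaviour as x → +∞; each term tends to a finite value or vanishes.
Limit = 4.

Final answer: 4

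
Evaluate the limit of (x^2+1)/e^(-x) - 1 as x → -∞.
The quotient is an ∞/∞ indeterminate form as x → -∞.
Compare growth rates of the dominant terms (exponentials ≫ polynomials ≫ logarithms), or apply L'Hôpital's rule; the quotient → 0.
Adding the constant: 0 - 1 = -1. Limit = -1.

Final answer: -1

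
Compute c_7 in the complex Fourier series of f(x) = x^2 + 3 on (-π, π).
Compute the real Fourier coefficients first: a_7 = -4/49, b_7 = 0.
Then c_7 = (a_7 − i·b_7)/2 = -2/49.

Final answer: -2/49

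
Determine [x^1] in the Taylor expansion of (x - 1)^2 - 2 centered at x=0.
Expand to order 1: (x - 1)^2 - 2 = -2·x - 1 + O(x^2).
The coefficient of x^1 is -2.

Final answer: -2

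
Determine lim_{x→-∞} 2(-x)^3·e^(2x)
This is a 0·∞ indeterminate form at x → -∞.
Rewrite the product as 2(-x)^3 / e^(-2x) (an ∞/∞ form) and apply L'Hôpital, or use the standard hierarchy e^(2|x|) ≫ |(-x)^3| as x → -∞.
The indeterminate product → 0, so the limit = 0.

Final answer: 0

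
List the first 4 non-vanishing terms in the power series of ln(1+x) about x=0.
-x^4/4 + x^3/3 - x^2/2 + x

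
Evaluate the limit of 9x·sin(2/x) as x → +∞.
As x → +∞: let u = 2/x → 0⁺; then 9·x·sin(2/x) = 9·2·sin(u)/u → 9·2·1 = 18.
Limit = 18.

Final answer: 18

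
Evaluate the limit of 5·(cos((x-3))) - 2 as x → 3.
Direct substitution at x = 3 gives 3.

Final answer: 3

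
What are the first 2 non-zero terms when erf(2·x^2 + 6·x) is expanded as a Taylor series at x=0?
4·x^2/√(π) + 12·x/√(π)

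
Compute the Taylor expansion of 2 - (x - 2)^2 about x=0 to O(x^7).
-x^2 + 4·x - 2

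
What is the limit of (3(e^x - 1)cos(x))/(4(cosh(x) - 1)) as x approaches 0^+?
Both numerator and denominator → 0 as x → 0^+; this is a 0/0 indeterminate form.
Expand each to leading order near x = 0: numerator ~ 3·x, denominator ~ 2·x^2.
The limit of the ratio is ∞.

Final answer: ∞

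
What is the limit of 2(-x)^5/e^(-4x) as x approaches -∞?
This is an ∞/∞ indeterminate form as x → -∞.
Compare growth rates of the dominant terms (exponentials ≫ polynomials ≫ logarithms), or apply L'Hôpital's rule; the quotient → 0.
Limit = 0.

Final answer: 0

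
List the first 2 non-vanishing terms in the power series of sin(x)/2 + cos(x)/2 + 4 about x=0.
x/2 + 9/2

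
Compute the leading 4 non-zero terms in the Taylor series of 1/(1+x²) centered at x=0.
-x^6 + x^4 - x^2 + 1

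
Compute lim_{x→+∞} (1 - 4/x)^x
As x → +∞: this is the defining limit (1 - 4/x)^x → e^(-4).
Limit = e^(-4).

Final answer: e^(-4)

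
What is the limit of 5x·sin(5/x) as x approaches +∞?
As x → +∞: let u = 5/x → 0⁺; then 5·x·sin(5/x) = 5·5·sin(u)/u → 5·5·1 = 25.
Limit = 25.

Final answer: 25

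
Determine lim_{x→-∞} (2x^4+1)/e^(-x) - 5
The quotient is an ∞/∞ indeterminate form as x → -∞.
Compare growth rates of the dominant terms (exponentials ≫ polynomials ≫ logarithms), or apply L'Hôpital's rule; the quotient → 0.
Adding the constant: 0 - 5 = -5. Limit = -5.

Final answer: -5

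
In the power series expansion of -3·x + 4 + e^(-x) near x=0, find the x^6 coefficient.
Expand to order 6: -3·x + 4 + e^(-x) = x^6/720 - x^5/120 + x^4/24 - x^3/6 + x^2/2 - 4·x + 5 + O(x^7).
The coefficient of x^6 is 1/720.

Final answer: 1/720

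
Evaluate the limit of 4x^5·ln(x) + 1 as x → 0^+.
The product is a 0·∞ indeterminate form at x → 0⁺.
Rewrite the product as 4·ln(x) / x^(-5) and apply L'Hôpital, or use the standard hierarchy x^(-5) ≫ |ln x| as x → 0⁺.
The indeterminate product → 0, so the limit = 1.

Final answer: 1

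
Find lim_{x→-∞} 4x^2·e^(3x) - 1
The product is a 0·∞ indeterminate form at x → -∞.
Rewrite the product as 4x^2 / e^(-3x) (an ∞/∞ form) and apply L'Hôpital, or use the standard hierarchy e^(3|x|) ≫ |x^2| as x → -∞.
The indeterminate product → 0, so the limit = -1.

Final answer: -1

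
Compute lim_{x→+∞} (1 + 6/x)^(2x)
As x → +∞: write (1 + 6/x)^(2x) = ((1 + 6/x)^x)^2 → (e^6)^2 = e^12.
Limit = e^(12).

Final answer: e^(12)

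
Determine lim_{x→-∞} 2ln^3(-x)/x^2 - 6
The quotient is an ∞/∞ indeterminate form as x → -∞.
Compare growth rates of the dominant terms (exponentials ≫ polynomials ≫ logarithms), or apply L'Hôpital's rule; the quotient → 0.
Adding the constant: 0 - 6 = -6. Limit = -6.

Final answer: -6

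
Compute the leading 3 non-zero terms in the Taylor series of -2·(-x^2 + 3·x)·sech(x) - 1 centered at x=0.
2·x^2 - 6·x - 1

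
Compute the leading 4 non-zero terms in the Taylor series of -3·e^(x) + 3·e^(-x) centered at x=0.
-x^7/840 - x^5/20 - x^3 - 6·x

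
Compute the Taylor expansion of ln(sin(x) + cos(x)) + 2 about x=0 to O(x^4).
2·x^3/3 - x^2 + x + 2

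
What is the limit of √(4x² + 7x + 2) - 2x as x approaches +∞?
As x → +∞: multiply by the conjugate to get (7x+2)/(√(4x²+7x+2)+2x); the denominator ~ 4x, so the limit is 7/4.
Limit = 7/4.

Final answer: 7/4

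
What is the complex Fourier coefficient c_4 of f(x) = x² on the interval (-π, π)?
Compute the real Fourier coefficients first: a_4 = 1/4, b_4 = 0.
Then c_4 = (a_4 − i·b_4)/2 = 1/8.

Final answer: 1/8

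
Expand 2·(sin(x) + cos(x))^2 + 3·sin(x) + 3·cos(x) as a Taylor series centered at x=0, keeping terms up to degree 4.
x^4/8 - 19·x^3/6 - 3·x^2/2 + 7·x + 5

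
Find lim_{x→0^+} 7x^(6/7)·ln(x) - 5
The product is a 0·∞ indeterminate form at x → 0⁺.
Rewrite the product as 7·ln(x) / x^(-6/7) and apply L'Hôpital, or use the standard hierarchy x^(-6/7) ≫ |ln x| as x → 0⁺.
The indeterminate product → 0, so the limit = -5.

Final answer: -5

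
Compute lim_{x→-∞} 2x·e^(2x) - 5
The product is a 0·∞ indeterminate form at x → -∞.
Rewrite the product as 2x / e^(-2x) (an ∞/∞ form) and apply L'Hôpital, or use the standard hierarchy e^(2|x|) ≫ |x| as x → -∞.
The indeterminate product → 0, so the limit = -5.

Final answer: -5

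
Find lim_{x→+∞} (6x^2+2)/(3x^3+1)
This is an ∞/∞ indeterminate form as x → +∞.
Divide numerator and denominator by x^3 and let the lower-order terms vanish; the numerator's degree 2 is below the denominator's degree 3, so the quotient → 0.
Limit = 0.

Final answer: 0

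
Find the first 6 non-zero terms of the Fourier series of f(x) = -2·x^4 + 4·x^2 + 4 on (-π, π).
(-112 + 16·π^2)·cos(x) + (10 - 4·π^2)·cos(2·x) + (-80/27 + 16·π^2/9)·cos(3·x) + (11/8 - π^2)·cos(4·x) + (-496/625 + 16·π^2/25)·cos(5·x) - 2·π^4/5 + 4 + 4·π^2/3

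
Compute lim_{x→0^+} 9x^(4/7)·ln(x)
This is a 0·∞ indeterminate form at x → 0⁺.
Rewrite the product as 9·ln(x) / x^(-4/7) and apply L'Hôpital, or use the standard hierarchy x^(-4/7) ≫ |ln x| as x → 0⁺.
The indeterminate product → 0, so the limit = 0.

Final answer: 0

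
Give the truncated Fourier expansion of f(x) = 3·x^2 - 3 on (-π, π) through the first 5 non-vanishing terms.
-12·cos(x) + 3·cos(2·x) - 4·cos(3·x)/3 + 3·cos(4·x)/4 - 3 + π^2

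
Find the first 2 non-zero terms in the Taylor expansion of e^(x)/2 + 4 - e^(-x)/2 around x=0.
x + 4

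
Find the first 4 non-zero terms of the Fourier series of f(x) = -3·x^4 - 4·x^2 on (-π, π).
(-128 + 24·π^2)·cos(x) + (5 - 6·π^2)·cos(2·x) + 8·π^2·cos(3·x)/3 - 3·π^4/5 - 4·π^2/3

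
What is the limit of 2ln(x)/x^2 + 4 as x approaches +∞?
The quotient is an ∞/∞ indeterminate form as x → +∞.
The polynomial denominator x^2 dominates the logarithmic numerator (any positive power of x ≫ ln(x) as x → ∞), so the quotient → 0.
Adding the constant: 0 + 4 = 4. Limit = 4.

Final answer: 4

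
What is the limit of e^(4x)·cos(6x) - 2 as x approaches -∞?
Evaluate the dominant behaviour as x → -∞; each term tends to a finite value or vanishes.
Limit = -2.

Final answer: -2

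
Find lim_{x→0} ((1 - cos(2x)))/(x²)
Both numerator and denominator → 0 as x → 0; this is a 0/0 indeterminate form.
Expand each to leading order near x = 0: numerator ~ 2·x^2, denominator ~ x^2.
The limit of the ratio is 2.

Final answer: 2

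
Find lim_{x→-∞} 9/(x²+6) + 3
Evaluate the dominant behaviour as x → -∞; each term tends to a finite value or vanishes.
Limit = 3.

Final answer: 3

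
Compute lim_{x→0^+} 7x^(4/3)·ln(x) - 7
The product is a 0·∞ indeterminate form at x → 0⁺.
Rewrite the product as 7·ln(x) / x^(-4/3) and apply L'Hôpital, or use the standard hierarchy x^(-4/3) ≫ |ln x| as x → 0⁺.
The indeterminate product → 0, so the limit = -7.

Final answer: -7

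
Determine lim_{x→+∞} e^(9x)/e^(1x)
This is an ∞/∞ indeterminate form as x → +∞.
Rewrite e^(9x)/e^(1x) = e^((9−1)x) = e^(8x); the exponent coefficient is 8 > 0 so e^(8x) → ∞.
Limit = ∞.

Final answer: ∞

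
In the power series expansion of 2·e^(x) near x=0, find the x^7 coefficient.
Expand to order 7: 2·e^(x) = x^7/2520 + x^6/360 + x^5/60 + x^4/12 + x^3/3 + x^2 + 2·x + 2 + O(x^8).
The coefficient of x^7 is 1/2520.

Final answer: 1/2520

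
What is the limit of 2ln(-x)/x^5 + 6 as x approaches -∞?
The quotient is an ∞/∞ indeterminate form as x → -∞.
Compare growth rates of the dominant terms (exponentials ≫ polynomials ≫ logarithms), or apply L'Hôpital's rule; the quotient → 0.
Adding the constant: 0 + 6 = 6. Limit = 6.

Final answer: 6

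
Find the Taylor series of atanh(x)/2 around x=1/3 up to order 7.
atanh(1/3)/2 + 9·(x - 1/3)/16 + 27·(x - 1/3)^2/128 + 81·(x - 1/3)^3/256 + 1215·(x - 1/3)^4/4096 + 8019·(x - 1/3)^5/20480 + 15309·(x - 1/3)^6/32768 + 282123·(x - 1/3)^7/458752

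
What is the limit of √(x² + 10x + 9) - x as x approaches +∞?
This is an ∞ − ∞ indeterminate form.
Multiply and divide by the conjugate √(x²+10x + 9) + x; the x² terms cancel, leaving (10x + 9)/(√(x²+10x + 9)+x) → 10/2 = 5.
Limit = 5.

Final answer: 5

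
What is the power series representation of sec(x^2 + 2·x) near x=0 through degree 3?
2·x^3 + 2·x^2 + 1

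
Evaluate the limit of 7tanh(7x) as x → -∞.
Evaluate the dominant behaviour as x → -∞; each term tends to a finite value or vanishes.
Limit = -7.

Final answer: -7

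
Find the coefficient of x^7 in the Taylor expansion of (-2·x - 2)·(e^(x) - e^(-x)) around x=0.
Expand to order 7: (-2·x - 2)·(e^(x) - e^(-x)) = -x^7/1260 - x^6/30 - x^5/30 - 2·x^4/3 - 2·x^3/3 - 4·x^2 - 4·x + O(x^8).
The coefficient of x^7 is -1/1260.

Final answer: -1/1260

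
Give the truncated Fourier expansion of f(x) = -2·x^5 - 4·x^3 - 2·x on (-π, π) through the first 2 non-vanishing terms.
(-436 - 4·π^4 + 72·π^2)·sin(x) + (-6·π^2 + 11 + 2·π^4)·sin(2·x)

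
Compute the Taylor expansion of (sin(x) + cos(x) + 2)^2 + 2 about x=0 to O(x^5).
x^4/6 - 2·x^3 - 2·x^2 + 6·x + 11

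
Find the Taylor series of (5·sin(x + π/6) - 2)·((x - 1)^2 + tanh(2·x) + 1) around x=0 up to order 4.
x^4·(-20·√(3)/3 - 25/24) + x^3·(-4/3 + 5·√(3)/3) - 2·x^2 + 5·√(3)·x + 1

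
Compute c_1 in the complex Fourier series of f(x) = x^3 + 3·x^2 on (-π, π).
Compute the real Fourier coefficients first: a_1 = -12, b_1 = -12 + 2·π^2.
Then c_1 = (a_1 − i·b_1)/2 = -6 - i·π^2 + 6·i.

Final answer: -6 - i·π^2 + 6·i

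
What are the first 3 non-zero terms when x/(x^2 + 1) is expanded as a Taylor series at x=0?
x^5 - x^3 + x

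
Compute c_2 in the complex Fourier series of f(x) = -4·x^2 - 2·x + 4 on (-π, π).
Compute the real Fourier coefficients first: a_2 = -4, b_2 = 2.
Then c_2 = (a_2 − i·b_2)/2 = -2 - i.

Final answer: -2 - i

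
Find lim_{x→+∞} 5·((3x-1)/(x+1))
Evaluate the dominant behaviour as x → +∞; each term tends to a finite value or vanishes.
Limit = 15.

Final answer: 15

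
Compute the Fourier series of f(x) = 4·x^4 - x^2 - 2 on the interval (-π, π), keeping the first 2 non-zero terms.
(196 - 32·π^2)·cos(x) - π^2/3 - 2 + 4·π^4/5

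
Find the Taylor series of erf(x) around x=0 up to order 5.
x^5/(5·√(π)) - 2·x^3/(3·√(π)) + 2·x/√(π)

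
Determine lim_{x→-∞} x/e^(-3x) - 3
The quotient is an ∞/∞ indeterminate form as x → -∞.
Compare growth rates of the dominant terms (exponentials ≫ polynomials ≫ logarithms), or apply L'Hôpital's rule; the quotient → 0.
Adding the constant: 0 - 3 = -3. Limit = -3.

Final answer: -3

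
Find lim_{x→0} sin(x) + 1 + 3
Direct substitution at x = 0 gives 4.

Final answer: 4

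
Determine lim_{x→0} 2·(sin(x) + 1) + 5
Direct substitution at x = 0 gives 7.

Final answer: 7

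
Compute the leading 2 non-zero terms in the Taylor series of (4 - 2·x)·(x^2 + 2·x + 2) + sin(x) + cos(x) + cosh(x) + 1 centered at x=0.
5·x + 11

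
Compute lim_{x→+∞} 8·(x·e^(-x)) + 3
Evaluate the dominant behaviour as x → +∞; each term tends to a finite value or vanishes.
Limit = 3.

Final answer: 3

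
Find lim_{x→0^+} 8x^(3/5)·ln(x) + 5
The product is a 0·∞ indeterminate form at x → 0⁺.
Rewrite the product as 8·ln(x) / x^(-3/5) and apply L'Hôpital, or use the standard hierarchy x^(-3/5) ≫ |ln x| as x → 0⁺.
The indeterminate product → 0, so the limit = 5.

Final answer: 5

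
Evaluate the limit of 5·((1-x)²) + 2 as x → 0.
Direct substitution at x = 0 gives 7.

Final answer: 7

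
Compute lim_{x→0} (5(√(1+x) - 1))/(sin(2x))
Both numerator and denominator → 0 as x → 0; this is a 0/0 indeterminate form.
Expand each to leading order near x = 0: numerator ~ 5·x/2, denominator ~ 2·x.
The limit of the ratio is 5/4.

Final answer: 5/4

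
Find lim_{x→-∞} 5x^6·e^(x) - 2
The product is a 0·∞ indeterminate form at x → -∞.
Rewrite the product as 5x^6 / e^(-x) (an ∞/∞ form) and apply L'Hôpital, or use the standard hierarchy e^(|x|) ≫ |x^6| as x → -∞.
The indeterminate product → 0, so the limit = -2.

Final answer: -2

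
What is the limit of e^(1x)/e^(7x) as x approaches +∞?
This is an ∞/∞ indeterminate form as x → +∞.
Rewrite e^(1x)/e^(7x) = e^((1−7)x) = e^(-6x); the exponent coefficient is -6 < 0 so e^(-6x) → 0.
Limit = 0.

Final answer: 0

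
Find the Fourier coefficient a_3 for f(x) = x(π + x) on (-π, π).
a_3 = (1/π) ∫_{-π}^{π} f(x)·cos(3x) dx.
Evaluate the integral (use parity and integration by parts as needed): a_3 = -4/9.

Final answer: -4/9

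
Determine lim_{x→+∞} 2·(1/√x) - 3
Evaluate the dominant behaviour as x → +∞; each term tends to a finite value or vanishes.
Limit = -3.

Final answer: -3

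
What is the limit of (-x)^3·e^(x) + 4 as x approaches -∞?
The product is a 0·∞ indeterminate form at x → -∞.
Rewrite the product as (-x)^3 / e^(-x) (an ∞/∞ form) and apply L'Hôpital, or use the standard hierarchy e^(|x|) ≫ |(-x)^3| as x → -∞.
The indeterminate product → 0, so the limit = 4.

Final answer: 4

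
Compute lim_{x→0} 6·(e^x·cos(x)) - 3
Direct substitution at x = 0 gives 3.

Final answer: 3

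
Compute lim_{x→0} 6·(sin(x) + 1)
Direct substitution at x = 0 gives 6.

Final answer: 6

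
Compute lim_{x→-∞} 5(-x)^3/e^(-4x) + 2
The quotient is an ∞/∞ indeterminate form as x → -∞.
Compare growth rates of the dominant terms (exponentials ≫ polynomials ≫ logarithms), or apply L'Hôpital's rule; the quotient → 0.
Adding the constant: 0 + 2 = 2. Limit = 2.

Final answer: 2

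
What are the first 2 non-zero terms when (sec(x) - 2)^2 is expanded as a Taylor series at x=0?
1 - x^2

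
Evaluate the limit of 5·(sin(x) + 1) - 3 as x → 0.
Direct substitution at x = 0 gives 2.

Final answer: 2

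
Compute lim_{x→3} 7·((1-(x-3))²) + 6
Direct substitution at x = 3 gives 13.

Final answer: 13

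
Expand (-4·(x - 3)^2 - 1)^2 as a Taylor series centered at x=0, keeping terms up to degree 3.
-192·x^3 + 872·x^2 - 1776·x + 1369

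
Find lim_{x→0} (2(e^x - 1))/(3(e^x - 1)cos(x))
Both numerator and denominator → 0 as x → 0; this is a 0/0 indeterminate form.
Expand each to leading order near x = 0: numerator ~ 2·x, denominator ~ 3·x.
The limit of the ratio is 2/3.

Final answer: 2/3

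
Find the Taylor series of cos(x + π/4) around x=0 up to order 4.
√(2)·x^4/48 + √(2)·x^3/12 - √(2)·x^2/4 - √(2)·x/2 + √(2)/2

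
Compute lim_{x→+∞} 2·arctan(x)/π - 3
Evaluate the dominant behaviour as x → +∞; each term tends to a finite value or vanishes.
Limit = -2.

Final answer: -2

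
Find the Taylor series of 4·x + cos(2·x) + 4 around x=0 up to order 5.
2·x^4/3 - 2·x^2 + 4·x + 5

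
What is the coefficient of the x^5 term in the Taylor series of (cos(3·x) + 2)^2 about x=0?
Expand to order 5: (cos(3·x) + 2)^2 = 81·x^4/2 - 27·x^2 + 9 + O(x^6).
The coefficient of x^5 is 0.

Final answer: 0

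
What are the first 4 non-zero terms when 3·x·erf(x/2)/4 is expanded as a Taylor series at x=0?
-x^8/(3584·√(π)) + 3·x^6/(640·√(π)) - x^4/(16·√(π)) + 3·x^2/(4·√(π))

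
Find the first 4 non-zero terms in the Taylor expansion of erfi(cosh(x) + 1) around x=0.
331·x^6·e^(4)/(360·√(π)) + 13·x^4·e^(4)/(12·√(π)) + x^2·e^(4)/√(π) + erfi(2)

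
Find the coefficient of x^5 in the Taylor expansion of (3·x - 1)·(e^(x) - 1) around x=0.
Expand to order 5: (3·x - 1)·(e^(x) - 1) = 7·x^5/60 + 11·x^4/24 + 4·x^3/3 + 5·x^2/2 - x + O(x^6).
The coefficient of x^5 is 7/60.

Final answer: 7/60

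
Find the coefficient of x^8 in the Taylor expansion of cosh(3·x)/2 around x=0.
Expand to order 8: cosh(3·x)/2 = 729·x^8/8960 + 81·x^6/160 + 27·x^4/16 + 9·x^2/4 + 1/2 + O(x^9).
The coefficient of x^8 is 729/8960.

Final answer: 729/8960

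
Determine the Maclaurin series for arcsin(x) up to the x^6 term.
3·x^5/40 + x^3/6 + x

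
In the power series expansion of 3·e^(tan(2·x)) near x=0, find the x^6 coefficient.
Expand to order 6: 3·e^(tan(2·x)) = 236·x^6/5 + 148·x^5/5 + 18·x^4 + 12·x^3 + 6·x^2 + 6·x + 3 + O(x^7).
The coefficient of x^6 is 236/5.

Final answer: 236/5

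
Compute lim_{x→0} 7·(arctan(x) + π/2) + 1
Direct substitution at x = 0 gives 1 + 7·π/2.

Final answer: 1 + 7·π/2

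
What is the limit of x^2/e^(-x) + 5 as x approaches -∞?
The quotient is an ∞/∞ indeterminate form as x → -∞.
Compare growth rates of the dominant terms (exponentials ≫ polynomials ≫ logarithms), or apply L'Hôpital's rule; the quotient → 0.
Adding the constant: 0 + 5 = 5. Limit = 5.

Final answer: 5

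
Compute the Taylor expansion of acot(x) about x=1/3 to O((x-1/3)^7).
acot(1/3) - 9·(x - 1/3)/10 + 27·(x - 1/3)^2/100 + 81·(x - 1/3)^3/500 - 243·(x - 1/3)^4/1250 + 729·(x - 1/3)^5/125000 + 28431·(x - 1/3)^6/250000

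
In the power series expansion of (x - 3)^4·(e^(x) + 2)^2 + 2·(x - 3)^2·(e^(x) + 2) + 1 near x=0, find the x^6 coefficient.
Expand to order 6: (x - 3)^4·(e^(x) + 2)^2 + 2·(x - 3)^2·(e^(x) + 2) + 1 = 31·x^6/120 + 17·x^5/60 + 17·x^4/4 - 55·x^3 + 165·x^2 - 504·x + 784 + O(x^7).
The coefficient of x^6 is 31/120.

Final answer: 31/120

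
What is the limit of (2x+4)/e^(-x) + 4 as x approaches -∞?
The quotient is an ∞/∞ indeterminate form as x → -∞.
Compare growth rates of the dominant terms (exponentials ≫ polynomials ≫ logarithms), or apply L'Hôpital's rule; the quotient → 0.
Adding the constant: 0 + 4 = 4. Limit = 4.

Final answer: 4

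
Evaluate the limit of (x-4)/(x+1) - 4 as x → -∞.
Evaluate the dominant behaviour as x → -∞; each term tends to a finite value or vanishes.
Limit = -3.

Final answer: -3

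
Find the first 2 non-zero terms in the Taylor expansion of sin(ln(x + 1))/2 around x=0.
-x^2/4 + x/2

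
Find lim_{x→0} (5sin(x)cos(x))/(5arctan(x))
Both numerator and denominator → 0 as x → 0; this is a 0/0 indeterminate form.
Expand each to leading order near x = 0: numerator ~ 5·x, denominator ~ 5·x.
The limit of the ratio is 1.

Final answer: 1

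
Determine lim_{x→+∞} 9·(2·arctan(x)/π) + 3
Evaluate the dominant behaviour as x → +∞; each term tends to a finite value or vanishes.
Limit = 12.

Final answer: 12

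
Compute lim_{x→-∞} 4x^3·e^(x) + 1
The product is a 0·∞ indeterminate form at x → -∞.
Rewrite the product as 4x^3 / e^(-x) (an ∞/∞ form) and apply L'Hôpital, or use the standard hierarchy e^(|x|) ≫ |x^3| as x → -∞.
The indeterminate product → 0, so the limit = 1.

Final answer: 1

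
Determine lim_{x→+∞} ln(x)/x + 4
Evaluate the dominant behaviour as x → +∞; each term tends to a finite value or vanishes.
Limit = 4.

Final answer: 4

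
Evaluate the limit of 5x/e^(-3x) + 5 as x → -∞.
The quotient is an ∞/∞ indeterminate form as x → -∞.
Compare growth rates of the dominant terms (exponentials ≫ polynomials ≫ logarithms), or apply L'Hôpital's rule; the quotient → 0.
Adding the constant: 0 + 5 = 5. Limit = 5.

Final answer: 5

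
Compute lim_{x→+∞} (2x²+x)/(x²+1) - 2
Evaluate the dominant behaviour as x → +∞; each term tends to a finite value or vanishes.
Limit = 0.

Final answer: 0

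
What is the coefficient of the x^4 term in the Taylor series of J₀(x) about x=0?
Expand to order 4: J₀(x) = x^4/64 - x^2/4 + 1 + O(x^5).
The coefficient of x^4 is 1/64.

Final answer: 1/64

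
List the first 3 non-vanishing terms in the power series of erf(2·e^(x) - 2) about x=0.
-14·x^3/(3·√(π)) + 2·x^2/√(π) + 4·x/√(π)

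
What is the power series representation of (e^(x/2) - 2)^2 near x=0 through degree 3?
x^3/12 - x + 1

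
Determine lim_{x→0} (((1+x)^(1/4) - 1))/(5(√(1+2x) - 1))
Both numerator and denominator → 0 as x → 0; this is a 0/0 indeterminate form.
Expand each to leading order near x = 0: numerator ~ x/4, denominator ~ 5·x.
The limit of the ratio is 1/20.

Final answer: 1/20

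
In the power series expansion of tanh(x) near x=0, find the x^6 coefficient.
Expand to order 6: tanh(x) = 2·x^5/15 - x^3/3 + x + O(x^7).
The coefficient of x^6 is 0.

Final answer: 0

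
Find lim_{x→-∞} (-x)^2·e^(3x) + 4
The product is a 0·∞ indeterminate form at x → -∞.
Rewrite the product as (-x)^2 / e^(-3x) (an ∞/∞ form) and apply L'Hôpital, or use the standard hierarchy e^(3|x|) ≫ |(-x)^2| as x → -∞.
The indeterminate product → 0, so the limit = 4.

Final answer: 4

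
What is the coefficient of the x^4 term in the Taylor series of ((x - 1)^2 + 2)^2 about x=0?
Expand to order 4: ((x - 1)^2 + 2)^2 = x^4 - 4·x^3 + 10·x^2 - 12·x + 9 + O(x^5).
The coefficient of x^4 is 1.

Final answer: 1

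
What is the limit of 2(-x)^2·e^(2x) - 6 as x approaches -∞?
The product is a 0·∞ indeterminate form at x → -∞.
Rewrite the product as 2(-x)^2 / e^(-2x) (an ∞/∞ form) and apply L'Hôpital, or use the standard hierarchy e^(2|x|) ≫ |(-x)^2| as x → -∞.
The indeterminate product → 0, so the limit = -6.

Final answer: -6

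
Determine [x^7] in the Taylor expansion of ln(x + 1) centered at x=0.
Expand to order 7: ln(x + 1) = x^7/7 - x^6/6 + x^5/5 - x^4/4 + x^3/3 - x^2/2 + x + O(x^8).
The coefficient of x^7 is 1/7.

Final answer: 1/7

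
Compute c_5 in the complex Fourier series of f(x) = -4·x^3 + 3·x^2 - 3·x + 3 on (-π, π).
Compute the real Fourier coefficients first: a_5 = -12/25, b_5 = -8·π^2/5 - 102/125.
Then c_5 = (a_5 − i·b_5)/2 = -6/25 + 51·i/125 + 4·i·π^2/5.

Final answer: -6/25 + 51·i/125 + 4·i·π^2/5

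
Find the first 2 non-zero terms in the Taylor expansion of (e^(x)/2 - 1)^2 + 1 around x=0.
5/4 - x/2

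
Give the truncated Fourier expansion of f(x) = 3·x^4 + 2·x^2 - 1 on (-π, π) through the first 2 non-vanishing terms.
(136 - 24·π^2)·cos(x) - 1 + 2·π^2/3 + 3·π^4/5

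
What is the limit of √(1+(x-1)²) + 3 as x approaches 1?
Direct substitution at x = 1 gives 4.

Final answer: 4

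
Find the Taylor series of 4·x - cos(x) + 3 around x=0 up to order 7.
x^6/720 - x^4/24 + x^2/2 + 4·x + 2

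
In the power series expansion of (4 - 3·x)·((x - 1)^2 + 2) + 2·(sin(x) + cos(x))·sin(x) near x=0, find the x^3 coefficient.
Expand to order 3: (4 - 3·x)·((x - 1)^2 + 2) + 2·(sin(x) + cos(x))·sin(x) = -13·x^3/3 + 12·x^2 - 15·x + 12 + O(x^4).
The coefficient of x^3 is -13/3.

Final answer: -13/3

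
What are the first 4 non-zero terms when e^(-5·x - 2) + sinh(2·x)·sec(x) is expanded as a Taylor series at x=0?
x^3·(7/3 - 125·e^(-2)/6) + 25·x^2·e^(-2)/2 + x·(2 - 5·e^(-2)) + e^(-2)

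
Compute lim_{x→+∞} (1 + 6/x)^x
As x → +∞: this is the defining limit (1 + 6/x)^x → e^6.
Limit = e^(6).

Final answer: e^(6)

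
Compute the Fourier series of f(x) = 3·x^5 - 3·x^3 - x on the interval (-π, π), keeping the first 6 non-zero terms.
(-126·π^2 + 6·π^4 + 754)·sin(x) + (-3·π^4 - 26 + 18·π^2)·sin(2·x) + (-58·π^2/9 + 98/27 + 2·π^4)·sin(3·x) + (-3·π^4/2 - 49/64 + 27·π^2/8)·sin(4·x) + (-54·π^2/25 + 74/625 + 6·π^4/5)·sin(5·x) + (-π^4 + 2/27 + 14·π^2/9)·sin(6·x)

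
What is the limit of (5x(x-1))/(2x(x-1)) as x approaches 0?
Both numerator and denominator → 0 as x → 0; this is a 0/0 indeterminate form.
Expand each to leading order near x = 0: numerator ~ -5·x, denominator ~ -2·x.
The limit of the ratio is 5/2.

Final answer: 5/2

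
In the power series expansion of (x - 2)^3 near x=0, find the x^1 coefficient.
Expand to order 1: (x - 2)^3 = 12·x - 8 + O(x^2).
The coefficient of x^1 is 12.

Final answer: 12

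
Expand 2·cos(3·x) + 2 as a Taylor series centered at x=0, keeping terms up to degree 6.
-81·x^6/40 + 27·x^4/4 - 9·x^2 + 4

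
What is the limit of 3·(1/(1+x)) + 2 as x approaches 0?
Direct substitution at x = 0 gives 5.

Final answer: 5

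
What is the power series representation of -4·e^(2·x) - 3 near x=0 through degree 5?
-16·x^5/15 - 8·x^4/3 - 16·x^3/3 - 8·x^2 - 8·x - 7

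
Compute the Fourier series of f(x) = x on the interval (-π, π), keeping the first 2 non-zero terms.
2·sin(x) - sin(2·x)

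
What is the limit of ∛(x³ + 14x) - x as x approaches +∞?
This is an ∞ − ∞ indeterminate form.
Multiply by (A² + AB + B²)/(A² + AB + B²) where A = ∛(x³+14x), B = x to use A³ − B³ = (A−B)(A²+AB+B²); the x³ terms cancel, leaving (14x)/(A²+AB+B²) with denominator ~ 3x², so the limit is 0.
Limit = 0.

Final answer: 0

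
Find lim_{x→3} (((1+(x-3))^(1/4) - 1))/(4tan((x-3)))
Both numerator and denominator → 0 as x → 3; this is a 0/0 indeterminate form.
Expand each to leading order near x = 3: numerator ~ (x - 3)/4, denominator ~ 4·(x - 3).
The limit of the ratio is 1/16.

Final answer: 1/16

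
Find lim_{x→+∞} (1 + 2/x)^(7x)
As x → +∞: write (1 + 2/x)^(7x) = ((1 + 2/x)^x)^7 → (e^2)^7 = e^14.
Limit = e^(14).

Final answer: e^(14)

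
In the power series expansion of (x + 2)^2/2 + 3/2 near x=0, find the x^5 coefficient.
Expand to order 5: (x + 2)^2/2 + 3/2 = x^2/2 + 2·x + 7/2 + O(x^6).
The coefficient of x^5 is 0.

Final answer: 0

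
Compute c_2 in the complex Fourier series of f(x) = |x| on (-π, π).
Compute the real Fourier coefficients first: a_2 = 0, b_2 = 0.
Then c_2 = (a_2 − i·b_2)/2 = 0.

Final answer: 0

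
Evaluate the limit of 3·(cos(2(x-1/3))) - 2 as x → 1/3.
Direct substitution at x = 1/3 gives 1.

Final answer: 1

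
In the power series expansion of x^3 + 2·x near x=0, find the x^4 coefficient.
Expand to order 4: x^3 + 2·x = x^3 + 2·x + O(x^5).
The coefficient of x^4 is 0.

Final answer: 0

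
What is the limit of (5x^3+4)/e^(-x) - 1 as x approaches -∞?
The quotient is an ∞/∞ indeterminate form as x → -∞.
Compare growth rates of the dominant terms (exponentials ≫ polynomials ≫ logarithms), or apply L'Hôpital's rule; the quotient → 0.
Adding the constant: 0 - 1 = -1. Limit = -1.

Final answer: -1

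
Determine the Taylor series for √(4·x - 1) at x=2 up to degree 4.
√(7) + 2·√(7)·(x - 2)/7 - 2·√(7)·(x - 2)^2/49 + 4·√(7)·(x - 2)^3/343 - 10·√(7)·(x - 2)^4/2401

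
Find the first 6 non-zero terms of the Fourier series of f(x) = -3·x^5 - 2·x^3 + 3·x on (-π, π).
(-690 - 6·π^4 + 116·π^2)·sin(x) + (-13·π^2 + 33/2 + 3·π^4)·sin(2·x) + (-2·π^4 - 2/27 + 28·π^2/9)·sin(3·x) + (-7·π^2/8 - 75/64 + 3·π^4/2)·sin(4·x) + (-6·π^4/5 + 726/625 + 4·π^2/25)·sin(5·x) + (-55/54 + π^2/9 + π^4)·sin(6·x)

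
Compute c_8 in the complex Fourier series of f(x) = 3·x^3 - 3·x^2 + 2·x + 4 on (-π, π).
Compute the real Fourier coefficients first: a_8 = -3/16, b_8 = -3·π^2/4 - 55/128.
Then c_8 = (a_8 − i·b_8)/2 = -3/32 + 55·i/256 + 3·i·π^2/8.

Final answer: -3/32 + 55·i/256 + 3·i·π^2/8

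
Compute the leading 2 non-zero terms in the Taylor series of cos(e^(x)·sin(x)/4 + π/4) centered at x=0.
-√(2)·x/8 + √(2)/2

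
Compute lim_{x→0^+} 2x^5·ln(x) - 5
The product is a 0·∞ indeterminate form at x → 0⁺.
Rewrite the product as 2·ln(x) / x^(-5) and apply L'Hôpital, or use the standard hierarchy x^(-5) ≫ |ln x| as x → 0⁺.
The indeterminate product → 0, so the limit = -5.

Final answer: -5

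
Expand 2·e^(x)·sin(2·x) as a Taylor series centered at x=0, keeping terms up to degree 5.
-19·x^5/30 - 2·x^4 - 2·x^3/3 + 4·x^2 + 4·x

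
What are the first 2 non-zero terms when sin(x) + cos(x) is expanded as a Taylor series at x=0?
x + 1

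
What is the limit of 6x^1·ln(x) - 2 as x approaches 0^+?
The product is a 0·∞ indeterminate form at x → 0⁺.
Rewrite the product as 6·ln(x) / x^(-1) and apply L'Hôpital, or use the standard hierarchy x^(-1) ≫ |ln x| as x → 0⁺.
The indeterminate product → 0, so the limit = -2.

Final answer: -2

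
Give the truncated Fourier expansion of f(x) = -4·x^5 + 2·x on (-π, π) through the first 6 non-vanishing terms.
(-956 - 8·π^4 + 160·π^2)·sin(x) + (-20·π^2 + 28 + 4·π^4)·sin(2·x) + (-8·π^4/3 - 212/81 + 160·π^2/27)·sin(3·x) + (-5·π^2/2 - 1/16 + 2·π^4)·sin(4·x) + (-8·π^4/5 + 308/625 + 32·π^2/25)·sin(5·x) + (-20·π^2/27 - 44/81 + 4·π^4/3)·sin(6·x)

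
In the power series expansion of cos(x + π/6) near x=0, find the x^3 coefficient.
Expand to order 3: cos(x + π/6) = x^3/12 - √(3)·x^2/4 - x/2 + √(3)/2 + O(x^4).
The coefficient of x^3 is 1/12.

Final answer: 1/12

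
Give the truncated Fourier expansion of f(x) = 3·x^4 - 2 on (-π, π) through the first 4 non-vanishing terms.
(144 - 24·π^2)·cos(x) + (-9 + 6·π^2)·cos(2·x) + (16/9 - 8·π^2/3)·cos(3·x) - 2 + 3·π^4/5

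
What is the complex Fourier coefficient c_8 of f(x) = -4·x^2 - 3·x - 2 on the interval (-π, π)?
Compute the real Fourier coefficients first: a_8 = -1/4, b_8 = 3/4.
Then c_8 = (a_8 − i·b_8)/2 = -1/8 - 3·i/8.

Final answer: -1/8 - 3·i/8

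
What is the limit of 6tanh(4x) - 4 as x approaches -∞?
Evaluate the dominant behaviour as x → -∞; each term tends to a finite value or vanishes.
Limit = -10.

Final answer: -10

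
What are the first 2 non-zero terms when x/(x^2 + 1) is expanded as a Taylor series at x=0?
-x^3 + x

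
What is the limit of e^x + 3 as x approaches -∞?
Evaluate the dominant behaviour as x → -∞; each term tends to a finite value or vanishes.
Limit = 3.

Final answer: 3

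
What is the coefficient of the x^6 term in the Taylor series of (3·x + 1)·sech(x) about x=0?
Expand to order 6: (3·x + 1)·sech(x) = -61·x^6/720 + 5·x^5/8 + 5·x^4/24 - 3·x^3/2 - x^2/2 + 3·x + 1 + O(x^7).
The coefficient of x^6 is -61/720.

Final answer: -61/720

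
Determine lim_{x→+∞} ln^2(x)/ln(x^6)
This is an ∞/∞ indeterminate form as x → +∞.
Write ln(x^6) = 6·ln(x), reducing the quotient to ln(x)/6 → ∞.
Limit = ∞.

Final answer: ∞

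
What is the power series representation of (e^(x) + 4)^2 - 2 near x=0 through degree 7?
17·x^7/630 + x^6/10 + x^5/3 + x^4 + 8·x^3/3 + 6·x^2 + 10·x + 23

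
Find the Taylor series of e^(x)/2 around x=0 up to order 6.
x^6/1440 + x^5/240 + x^4/48 + x^3/12 + x^2/4 + x/2 + 1/2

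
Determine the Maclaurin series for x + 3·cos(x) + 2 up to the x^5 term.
x^4/8 - 3·x^2/2 + x + 5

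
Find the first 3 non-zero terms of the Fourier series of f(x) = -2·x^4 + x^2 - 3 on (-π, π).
(-100 + 16·π^2)·cos(x) + (7 - 4·π^2)·cos(2·x) - 2·π^4/5 - 3 + π^2/3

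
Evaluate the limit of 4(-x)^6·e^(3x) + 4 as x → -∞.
The product is a 0·∞ indeterminate form at x → -∞.
Rewrite the product as 4(-x)^6 / e^(-3x) (an ∞/∞ form) and apply L'Hôpital, or use the standard hierarchy e^(3|x|) ≫ |(-x)^6| as x → -∞.
The indeterminate product → 0, so the limit = 4.

Final answer: 4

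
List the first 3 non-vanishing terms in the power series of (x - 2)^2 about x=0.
x^2 - 4·x + 4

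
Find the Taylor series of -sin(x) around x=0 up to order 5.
-x^5/120 + x^3/6 - x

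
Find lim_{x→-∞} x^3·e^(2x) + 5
The product is a 0·∞ indeterminate form at x → -∞.
Rewrite the product as x^3 / e^(-2x) (an ∞/∞ form) and apply L'Hôpital, or use the standard hierarchy e^(2|x|) ≫ |x^3| as x → -∞.
The indeterminate product → 0, so the limit = 5.

Final answer: 5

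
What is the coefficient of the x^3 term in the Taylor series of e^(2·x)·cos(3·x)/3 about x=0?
Expand to order 3: e^(2·x)·cos(3·x)/3 = -23·x^3/9 - 5·x^2/6 + 2·x/3 + 1/3 + O(x^4).
The coefficient of x^3 is -23/9.

Final answer: -23/9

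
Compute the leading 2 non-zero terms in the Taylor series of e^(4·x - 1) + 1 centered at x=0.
4·x·e^(-1) + e^(-1) + 1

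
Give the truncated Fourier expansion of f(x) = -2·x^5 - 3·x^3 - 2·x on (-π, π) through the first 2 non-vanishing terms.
(-448 - 4·π^4 + 74·π^2)·sin(x) + (-7·π^2 + 25/2 + 2·π^4)·sin(2·x)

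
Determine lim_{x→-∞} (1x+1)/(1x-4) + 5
Evaluate the dominant behaviour as x → -∞; each term tends to a finite value or vanishes.
Limit = 6.

Final answer: 6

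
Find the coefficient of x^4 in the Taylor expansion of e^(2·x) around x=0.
Expand to order 4: e^(2·x) = 2·x^4/3 + 4·x^3/3 + 2·x^2 + 2·x + 1 + O(x^5).
The coefficient of x^4 is 2/3.

Final answer: 2/3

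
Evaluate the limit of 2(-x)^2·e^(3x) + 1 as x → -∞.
The product is a 0·∞ indeterminate form at x → -∞.
Rewrite the product as 2(-x)^2 / e^(-3x) (an ∞/∞ form) and apply L'Hôpital, or use the standard hierarchy e^(3|x|) ≫ |(-x)^2| as x → -∞.
The indeterminate product → 0, so the limit = 1.

Final answer: 1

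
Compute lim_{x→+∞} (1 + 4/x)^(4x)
As x → +∞: write (1 + 4/x)^(4x) = ((1 + 4/x)^x)^4 → (e^4)^4 = e^16.
Limit = e^(16).

Final answer: e^(16)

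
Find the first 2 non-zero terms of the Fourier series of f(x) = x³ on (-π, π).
(-12 + 2·π^2)·sin(x) + (3/2 - π^2)·sin(2·x)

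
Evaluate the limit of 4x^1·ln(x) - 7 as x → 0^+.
The product is a 0·∞ indeterminate form at x → 0⁺.
Rewrite the product as 4·ln(x) / x^(-1) and apply L'Hôpital, or use the standard hierarchy x^(-1) ≫ |ln x| as x → 0⁺.
The indeterminate product → 0, so the limit = -7.

Final answer: -7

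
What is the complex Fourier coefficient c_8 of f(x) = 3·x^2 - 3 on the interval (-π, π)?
Compute the real Fourier coefficients first: a_8 = 3/16, b_8 = 0.
Then c_8 = (a_8 − i·b_8)/2 = 3/32.

Final answer: 3/32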